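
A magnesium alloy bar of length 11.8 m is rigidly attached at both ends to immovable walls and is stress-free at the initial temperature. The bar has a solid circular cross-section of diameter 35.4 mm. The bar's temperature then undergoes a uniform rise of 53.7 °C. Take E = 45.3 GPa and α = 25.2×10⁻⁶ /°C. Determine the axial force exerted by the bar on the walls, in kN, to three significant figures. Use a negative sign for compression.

-60.3 kN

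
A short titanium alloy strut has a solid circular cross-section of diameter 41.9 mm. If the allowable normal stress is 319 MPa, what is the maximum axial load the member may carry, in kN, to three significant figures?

A = 1379 mm².
P_max = σ_allow · A = 319 · 1379 = 439900 N = 439.9 kN.

440 kN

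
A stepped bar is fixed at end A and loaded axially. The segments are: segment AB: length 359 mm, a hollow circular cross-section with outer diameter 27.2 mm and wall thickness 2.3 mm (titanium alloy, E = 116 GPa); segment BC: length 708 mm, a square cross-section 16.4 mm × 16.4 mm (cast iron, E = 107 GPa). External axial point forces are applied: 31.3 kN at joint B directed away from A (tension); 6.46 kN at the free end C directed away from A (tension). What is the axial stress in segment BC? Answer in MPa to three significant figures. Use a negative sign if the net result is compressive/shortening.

24.0 MPa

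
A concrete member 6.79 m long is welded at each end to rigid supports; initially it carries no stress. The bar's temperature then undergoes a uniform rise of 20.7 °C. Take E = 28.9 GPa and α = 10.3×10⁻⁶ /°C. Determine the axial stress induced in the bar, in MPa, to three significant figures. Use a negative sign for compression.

-6.16 MPa

Free thermal expansion αLΔT = 10.3e-6 · 6790 · 20.7 = 1.448 mm.
The walls impose strain ε = −(1.448)/6790 = -2.1321e-04; σ = Eε = 28900 · -2.1321e-04 = -6.162 MPa.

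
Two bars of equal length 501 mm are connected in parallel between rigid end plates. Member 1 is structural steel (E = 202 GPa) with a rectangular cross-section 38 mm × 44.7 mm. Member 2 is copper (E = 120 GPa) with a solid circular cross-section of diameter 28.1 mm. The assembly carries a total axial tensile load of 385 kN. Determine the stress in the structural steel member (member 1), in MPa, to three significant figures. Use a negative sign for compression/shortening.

A_1 = 1699 mm².
A_2 = 620.2 mm².
Equal strain + equilibrium ⇒ each member carries load in proportion to AE: A₁E₁ = 343100000 N, A₂E₂ = 74420000 N, ΣAE = 417500000 N.
σ₁ = P·E₁/ΣAE = 385000·202000/417500000 = 186.3 MPa.

186 MPa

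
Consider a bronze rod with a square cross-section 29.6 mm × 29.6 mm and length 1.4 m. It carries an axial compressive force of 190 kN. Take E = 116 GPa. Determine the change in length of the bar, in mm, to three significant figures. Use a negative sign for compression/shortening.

A = 876.2 mm².
δ_mech = NL/(AE) = -190000·1400/(876.2·116000) = -2.617 mm.

-2.62 mm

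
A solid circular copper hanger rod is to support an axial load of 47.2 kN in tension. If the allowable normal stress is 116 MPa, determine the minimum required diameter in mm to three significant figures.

Required area A ≥ P/σ_allow = 47200/116 = 406.9 mm².
For a solid circular section, d ≥ √(4A/π) = 22.76 mm.

22.8 mm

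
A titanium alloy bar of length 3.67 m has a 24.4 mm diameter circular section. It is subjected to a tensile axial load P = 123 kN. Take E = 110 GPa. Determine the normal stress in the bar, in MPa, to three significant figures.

A = 467.6 mm².
σ = N/A = 123000/467.6 = 263 MPa.

263 MPa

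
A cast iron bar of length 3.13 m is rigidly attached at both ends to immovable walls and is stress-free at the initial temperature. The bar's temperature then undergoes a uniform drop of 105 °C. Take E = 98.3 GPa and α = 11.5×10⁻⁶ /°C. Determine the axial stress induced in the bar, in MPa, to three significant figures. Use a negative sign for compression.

Free thermal expansion αLΔT = 11.5e-6 · 3130 · -105 = -3.779 mm.
The walls impose strain ε = −(-3.779)/3130 = 1.2075e-03; σ = Eε = 98300 · 1.2075e-03 = 118.7 MPa.

119 MPa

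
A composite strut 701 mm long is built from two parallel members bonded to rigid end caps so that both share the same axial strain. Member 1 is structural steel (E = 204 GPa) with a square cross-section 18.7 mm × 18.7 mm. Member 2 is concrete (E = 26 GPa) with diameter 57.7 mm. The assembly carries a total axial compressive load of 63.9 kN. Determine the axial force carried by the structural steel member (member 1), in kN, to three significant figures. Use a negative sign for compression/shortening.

A_1 = 349.7 mm².
A_2 = 2615 mm².
Equal strain + equilibrium ⇒ each member carries load in proportion to AE: A₁E₁ = 71340000 N, A₂E₂ = 67990000 N, ΣAE = 139300000 N.
F₁ = P·A₁E₁/ΣAE = -63900·71340000/139300000 = -32720 N.

-32.7 kN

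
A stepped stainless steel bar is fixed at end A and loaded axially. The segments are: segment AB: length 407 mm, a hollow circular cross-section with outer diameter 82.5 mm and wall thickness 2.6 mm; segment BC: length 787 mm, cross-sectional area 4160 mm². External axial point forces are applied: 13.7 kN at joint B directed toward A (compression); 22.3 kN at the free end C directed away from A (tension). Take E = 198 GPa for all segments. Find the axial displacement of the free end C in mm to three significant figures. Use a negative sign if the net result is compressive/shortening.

0.0484 mm

Internal axial forces (sectioning from the free end, tension +): N_BC = 22.3 kN, N_AB = 8.6 kN.
A_AB = 652.6 mm².
δ_AB = 8600·407/(652.6·198000) = 0.02709 mm
δ_BC = 22300·787/(4160·198000) = 0.02131 mm
δ = Σδ_i = 0.04839 mm.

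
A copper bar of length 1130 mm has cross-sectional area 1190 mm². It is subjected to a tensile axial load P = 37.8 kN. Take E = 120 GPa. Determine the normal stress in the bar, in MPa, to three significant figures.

31.8 MPa

σ = N/A = 37800/1190 = 31.76 MPa.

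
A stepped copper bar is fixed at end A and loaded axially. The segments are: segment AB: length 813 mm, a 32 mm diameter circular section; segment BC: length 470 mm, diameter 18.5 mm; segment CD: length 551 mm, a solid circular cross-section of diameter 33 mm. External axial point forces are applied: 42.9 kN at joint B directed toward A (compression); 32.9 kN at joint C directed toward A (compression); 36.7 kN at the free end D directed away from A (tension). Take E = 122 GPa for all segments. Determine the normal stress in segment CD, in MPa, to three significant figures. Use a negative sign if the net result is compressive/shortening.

42.9 MPa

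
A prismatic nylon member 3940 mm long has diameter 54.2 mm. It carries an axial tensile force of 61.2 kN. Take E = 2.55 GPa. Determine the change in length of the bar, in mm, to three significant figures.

A = 2307 mm².
δ_mech = NL/(AE) = 61200·3940/(2307·2550) = 40.98 mm.

41.0 mm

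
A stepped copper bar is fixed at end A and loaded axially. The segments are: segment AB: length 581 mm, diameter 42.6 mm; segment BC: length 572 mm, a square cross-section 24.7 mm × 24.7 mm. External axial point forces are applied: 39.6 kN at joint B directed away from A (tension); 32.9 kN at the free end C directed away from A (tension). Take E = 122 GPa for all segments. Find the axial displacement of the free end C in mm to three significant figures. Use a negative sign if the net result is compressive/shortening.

Internal axial forces (sectioning from the free end, tension +): N_BC = 32.9 kN, N_AB = 72.5 kN.
A_AB = 1425 mm².
A_BC = 610.1 mm².
δ_AB = 72500·581/(1425·122000) = 0.2422 mm
δ_BC = 32900·572/(610.1·122000) = 0.2528 mm
δ = Σδ_i = 0.4951 mm.

0.495 mm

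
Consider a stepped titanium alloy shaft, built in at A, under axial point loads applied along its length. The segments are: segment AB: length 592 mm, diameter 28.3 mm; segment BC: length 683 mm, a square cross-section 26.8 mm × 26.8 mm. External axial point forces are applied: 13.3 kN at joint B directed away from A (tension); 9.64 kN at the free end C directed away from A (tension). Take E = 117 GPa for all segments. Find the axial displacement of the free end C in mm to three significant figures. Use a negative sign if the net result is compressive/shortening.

Internal axial forces (sectioning from the free end, tension +): N_BC = 9.64 kN, N_AB = 22.94 kN.
A_AB = 629 mm².
A_BC = 718.2 mm².
δ_AB = 22940·592/(629·117000) = 0.1845 mm
δ_BC = 9640·683/(718.2·117000) = 0.07835 mm
δ = Σδ_i = 0.2629 mm.

0.263 mm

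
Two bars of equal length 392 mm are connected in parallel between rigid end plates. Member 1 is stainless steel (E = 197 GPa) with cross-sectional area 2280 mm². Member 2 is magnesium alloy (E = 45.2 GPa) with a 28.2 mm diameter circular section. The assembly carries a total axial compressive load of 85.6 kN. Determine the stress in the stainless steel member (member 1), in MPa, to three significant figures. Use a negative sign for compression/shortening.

-35.3 MPa

A_2 = 624.6 mm².
Equal strain + equilibrium ⇒ each member carries load in proportion to AE: A₁E₁ = 449200000 N, A₂E₂ = 28230000 N, ΣAE = 477400000 N.
σ₁ = P·E₁/ΣAE = -85600·197000/477400000 = -35.32 MPa.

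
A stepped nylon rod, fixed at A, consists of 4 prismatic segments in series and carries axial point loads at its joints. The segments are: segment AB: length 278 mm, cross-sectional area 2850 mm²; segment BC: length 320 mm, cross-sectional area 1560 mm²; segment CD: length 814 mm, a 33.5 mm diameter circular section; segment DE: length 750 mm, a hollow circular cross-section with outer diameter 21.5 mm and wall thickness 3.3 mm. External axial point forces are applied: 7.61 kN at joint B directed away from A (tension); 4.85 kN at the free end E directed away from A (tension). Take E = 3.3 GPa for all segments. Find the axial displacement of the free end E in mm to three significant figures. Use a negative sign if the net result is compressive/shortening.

Internal axial forces (sectioning from the free end, tension +): N_DE = 4.85 kN, N_CD = 4.85 kN, N_BC = 4.85 kN, N_AB = 12.46 kN.
A_CD = 881.4 mm².
A_DE = 188.7 mm².
δ_AB = 12460·278/(2850·3300) = 0.3683 mm
δ_BC = 4850·320/(1560·3300) = 0.3015 mm
δ_CD = 4850·814/(881.4·3300) = 1.357 mm
δ_DE = 4850·750/(188.7·3300) = 5.842 mm
δ = Σδ_i = 7.869 mm.

7.87 mm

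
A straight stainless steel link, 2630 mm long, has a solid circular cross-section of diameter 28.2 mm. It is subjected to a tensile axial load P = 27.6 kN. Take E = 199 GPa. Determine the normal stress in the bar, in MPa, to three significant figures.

A = 624.6 mm².
σ = N/A = 27600/624.6 = 44.19 MPa.

44.2 MPa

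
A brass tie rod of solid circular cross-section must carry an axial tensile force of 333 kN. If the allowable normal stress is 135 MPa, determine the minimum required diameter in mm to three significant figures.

Required area A ≥ P/σ_allow = 333000/135 = 2467 mm².
For a solid circular section, d ≥ √(4A/π) = 56.04 mm.

56.0 mm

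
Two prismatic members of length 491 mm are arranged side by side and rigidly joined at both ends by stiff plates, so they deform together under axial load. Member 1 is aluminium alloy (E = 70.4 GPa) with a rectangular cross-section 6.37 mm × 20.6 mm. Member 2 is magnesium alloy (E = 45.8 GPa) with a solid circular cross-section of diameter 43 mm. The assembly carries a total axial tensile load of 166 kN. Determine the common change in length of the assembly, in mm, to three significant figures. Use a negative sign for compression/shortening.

1.08 mm

A_1 = 131.2 mm².
A_2 = 1452 mm².
Equal strain + equilibrium ⇒ each member carries load in proportion to AE: A₁E₁ = 9238000 N, A₂E₂ = 66510000 N, ΣAE = 75750000 N.
δ = PL/ΣAE = 166000·491/75750000 = 1.076 mm.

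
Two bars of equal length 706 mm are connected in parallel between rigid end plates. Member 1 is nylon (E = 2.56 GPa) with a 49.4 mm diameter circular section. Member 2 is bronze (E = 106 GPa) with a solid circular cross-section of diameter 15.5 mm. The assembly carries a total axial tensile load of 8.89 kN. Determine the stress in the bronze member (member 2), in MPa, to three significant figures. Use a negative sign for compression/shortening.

A_1 = 1917 mm².
A_2 = 188.7 mm².
Equal strain + equilibrium ⇒ each member carries load in proportion to AE: A₁E₁ = 4907000 N, A₂E₂ = 20000000 N, ΣAE = 24910000 N.
σ₂ = P·E₂/ΣAE = 8890·106000/24910000 = 37.83 MPa.

37.8 MPa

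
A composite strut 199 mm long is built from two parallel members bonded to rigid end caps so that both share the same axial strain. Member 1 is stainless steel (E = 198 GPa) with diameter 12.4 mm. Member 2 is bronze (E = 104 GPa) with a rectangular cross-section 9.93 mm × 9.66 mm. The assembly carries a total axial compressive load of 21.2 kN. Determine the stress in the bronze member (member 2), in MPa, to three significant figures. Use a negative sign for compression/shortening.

-65.1 MPa

A_1 = 120.8 mm².
A_2 = 95.92 mm².
Equal strain + equilibrium ⇒ each member carries load in proportion to AE: A₁E₁ = 23910000 N, A₂E₂ = 9976000 N, ΣAE = 33890000 N.
σ₂ = P·E₂/ΣAE = -21200·104000/33890000 = -65.06 MPa.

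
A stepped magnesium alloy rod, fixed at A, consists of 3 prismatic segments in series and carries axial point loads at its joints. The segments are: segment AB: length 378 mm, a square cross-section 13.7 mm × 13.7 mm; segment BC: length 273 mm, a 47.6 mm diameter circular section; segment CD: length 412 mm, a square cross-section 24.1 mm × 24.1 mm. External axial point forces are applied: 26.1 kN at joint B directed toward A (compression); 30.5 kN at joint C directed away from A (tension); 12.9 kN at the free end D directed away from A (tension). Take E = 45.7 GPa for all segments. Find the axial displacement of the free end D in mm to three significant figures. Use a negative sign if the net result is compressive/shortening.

Internal axial forces (sectioning from the free end, tension +): N_CD = 12.9 kN, N_BC = 43.4 kN, N_AB = 17.3 kN.
A_AB = 187.7 mm².
A_BC = 1780 mm².
A_CD = 580.8 mm².
δ_AB = 17300·378/(187.7·45700) = 0.7624 mm
δ_BC = 43400·273/(1780·45700) = 0.1457 mm
δ_CD = 12900·412/(580.8·45700) = 0.2002 mm
δ = Σδ_i = 1.108 mm.

1.11 mm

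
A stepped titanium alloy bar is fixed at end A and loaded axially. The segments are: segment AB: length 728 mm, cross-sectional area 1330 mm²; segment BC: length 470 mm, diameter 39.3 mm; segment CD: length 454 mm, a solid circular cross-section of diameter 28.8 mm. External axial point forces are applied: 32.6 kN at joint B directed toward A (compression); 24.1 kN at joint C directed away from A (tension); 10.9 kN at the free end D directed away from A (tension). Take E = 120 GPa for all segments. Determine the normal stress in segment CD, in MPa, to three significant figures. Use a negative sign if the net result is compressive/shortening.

Internal axial forces (sectioning from the free end, tension +): N_CD = 10.9 kN, N_BC = 35 kN, N_AB = 2.4 kN.
A_CD = 651.4 mm².
σ_CD = N_CD/A_CD = 10900/651.4 = 16.73 MPa.

16.7 MPa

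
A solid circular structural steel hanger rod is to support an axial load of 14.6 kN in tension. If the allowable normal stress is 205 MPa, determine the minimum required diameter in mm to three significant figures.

Required area A ≥ P/σ_allow = 14600/205 = 71.22 mm².
For a solid circular section, d ≥ √(4A/π) = 9.523 mm.

9.52 mm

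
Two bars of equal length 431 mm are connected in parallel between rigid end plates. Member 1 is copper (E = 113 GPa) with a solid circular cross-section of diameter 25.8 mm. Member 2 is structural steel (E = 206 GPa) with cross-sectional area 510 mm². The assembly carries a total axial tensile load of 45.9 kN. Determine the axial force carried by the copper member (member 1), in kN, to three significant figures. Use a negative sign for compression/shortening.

16.5 kN

A_1 = 522.8 mm².
Equal strain + equilibrium ⇒ each member carries load in proportion to AE: A₁E₁ = 59080000 N, A₂E₂ = 105100000 N, ΣAE = 164100000 N.
F₁ = P·A₁E₁/ΣAE = 45900·59080000/164100000 = 16520 N.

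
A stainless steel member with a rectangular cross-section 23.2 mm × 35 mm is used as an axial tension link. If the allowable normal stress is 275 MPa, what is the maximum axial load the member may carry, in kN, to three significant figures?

223 kN

A = 812 mm².
P_max = σ_allow · A = 275 · 812 = 223300 N = 223.3 kN.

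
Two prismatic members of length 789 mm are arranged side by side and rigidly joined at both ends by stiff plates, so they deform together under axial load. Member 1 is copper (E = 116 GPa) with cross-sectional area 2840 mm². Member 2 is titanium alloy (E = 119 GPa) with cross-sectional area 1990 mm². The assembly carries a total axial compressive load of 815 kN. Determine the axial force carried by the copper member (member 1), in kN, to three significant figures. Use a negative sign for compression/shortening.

Equal strain + equilibrium ⇒ each member carries load in proportion to AE: A₁E₁ = 329400000 N, A₂E₂ = 236800000 N, ΣAE = 566200000 N.
F₁ = P·A₁E₁/ΣAE = -815000·329400000/566200000 = -474200 N.

-474 kN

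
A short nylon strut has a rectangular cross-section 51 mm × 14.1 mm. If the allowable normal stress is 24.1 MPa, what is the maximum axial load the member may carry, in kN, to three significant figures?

17.3 kN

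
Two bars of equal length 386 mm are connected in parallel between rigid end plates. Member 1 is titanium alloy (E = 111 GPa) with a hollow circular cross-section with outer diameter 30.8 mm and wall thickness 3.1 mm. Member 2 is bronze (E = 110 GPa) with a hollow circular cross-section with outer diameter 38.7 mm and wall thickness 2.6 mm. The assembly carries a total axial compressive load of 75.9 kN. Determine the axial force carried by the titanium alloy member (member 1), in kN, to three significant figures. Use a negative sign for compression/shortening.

-36.4 kN

A_1 = 269.8 mm².
A_2 = 294.9 mm².
Equal strain + equilibrium ⇒ each member carries load in proportion to AE: A₁E₁ = 29940000 N, A₂E₂ = 32440000 N, ΣAE = 62380000 N.
F₁ = P·A₁E₁/ΣAE = -75900·29940000/62380000 = -36430 N.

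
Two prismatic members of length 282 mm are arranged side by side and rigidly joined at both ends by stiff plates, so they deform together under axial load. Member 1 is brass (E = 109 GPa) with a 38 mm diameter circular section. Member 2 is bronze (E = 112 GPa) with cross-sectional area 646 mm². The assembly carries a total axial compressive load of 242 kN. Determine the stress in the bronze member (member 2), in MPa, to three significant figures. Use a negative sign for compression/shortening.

-138 MPa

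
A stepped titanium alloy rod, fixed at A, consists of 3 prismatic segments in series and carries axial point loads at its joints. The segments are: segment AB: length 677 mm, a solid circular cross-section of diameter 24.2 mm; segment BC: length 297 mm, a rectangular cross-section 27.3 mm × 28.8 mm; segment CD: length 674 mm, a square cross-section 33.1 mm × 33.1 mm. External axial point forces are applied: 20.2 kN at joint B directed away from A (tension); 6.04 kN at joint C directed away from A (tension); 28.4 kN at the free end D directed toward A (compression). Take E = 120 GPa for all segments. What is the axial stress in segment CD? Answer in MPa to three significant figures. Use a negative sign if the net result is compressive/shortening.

-25.9 MPa

Internal axial forces (sectioning from the free end, tension +): N_CD = -28.4 kN, N_BC = -22.36 kN, N_AB = -2.16 kN.
A_CD = 1096 mm².
σ_CD = N_CD/A_CD = -28400/1096 = -25.92 MPa.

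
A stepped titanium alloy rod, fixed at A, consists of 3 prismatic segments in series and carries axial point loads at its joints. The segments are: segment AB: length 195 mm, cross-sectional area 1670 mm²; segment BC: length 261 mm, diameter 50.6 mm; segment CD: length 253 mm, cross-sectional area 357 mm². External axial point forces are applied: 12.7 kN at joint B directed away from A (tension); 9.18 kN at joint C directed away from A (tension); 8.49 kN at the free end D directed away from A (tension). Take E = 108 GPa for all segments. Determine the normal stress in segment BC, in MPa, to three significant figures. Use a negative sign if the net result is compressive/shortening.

Internal axial forces (sectioning from the free end, tension +): N_CD = 8.49 kN, N_BC = 17.67 kN, N_AB = 30.37 kN.
A_BC = 2011 mm².
σ_BC = N_BC/A_BC = 17670/2011 = 8.787 MPa.

8.79 MPa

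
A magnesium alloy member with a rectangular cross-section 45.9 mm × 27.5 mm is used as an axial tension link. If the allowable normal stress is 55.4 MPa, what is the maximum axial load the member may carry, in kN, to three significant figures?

69.9 kN

A = 1262 mm².
P_max = σ_allow · A = 55.4 · 1262 = 69930 N = 69.93 kN.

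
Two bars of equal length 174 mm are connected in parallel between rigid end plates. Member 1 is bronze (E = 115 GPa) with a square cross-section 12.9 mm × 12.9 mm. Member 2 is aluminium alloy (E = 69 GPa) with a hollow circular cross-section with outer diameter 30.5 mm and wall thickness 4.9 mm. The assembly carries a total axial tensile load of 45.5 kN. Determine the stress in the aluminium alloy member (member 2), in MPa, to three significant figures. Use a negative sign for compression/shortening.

67.8 MPa

A_1 = 166.4 mm².
A_2 = 394.1 mm².
Equal strain + equilibrium ⇒ each member carries load in proportion to AE: A₁E₁ = 19140000 N, A₂E₂ = 27190000 N, ΣAE = 46330000 N.
σ₂ = P·E₂/ΣAE = 45500·69000/46330000 = 67.77 MPa.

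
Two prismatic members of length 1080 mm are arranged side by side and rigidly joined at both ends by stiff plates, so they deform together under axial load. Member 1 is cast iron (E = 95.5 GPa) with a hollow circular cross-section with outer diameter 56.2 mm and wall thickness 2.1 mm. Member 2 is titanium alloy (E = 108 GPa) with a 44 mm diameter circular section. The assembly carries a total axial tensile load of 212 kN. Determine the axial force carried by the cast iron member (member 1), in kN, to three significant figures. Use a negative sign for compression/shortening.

A_1 = 356.9 mm².
A_2 = 1521 mm².
Equal strain + equilibrium ⇒ each member carries load in proportion to AE: A₁E₁ = 34090000 N, A₂E₂ = 164200000 N, ΣAE = 198300000 N.
F₁ = P·A₁E₁/ΣAE = 212000·34090000/198300000 = 36440 N.

36.4 kN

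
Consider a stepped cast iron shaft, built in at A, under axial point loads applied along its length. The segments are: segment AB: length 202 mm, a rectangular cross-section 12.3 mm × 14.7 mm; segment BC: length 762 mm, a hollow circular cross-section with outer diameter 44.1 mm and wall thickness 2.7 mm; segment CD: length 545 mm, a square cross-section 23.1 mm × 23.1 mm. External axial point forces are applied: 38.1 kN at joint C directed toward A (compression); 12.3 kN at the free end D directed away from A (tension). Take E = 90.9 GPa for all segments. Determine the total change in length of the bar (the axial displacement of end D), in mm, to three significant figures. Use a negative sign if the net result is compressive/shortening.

-0.795 mm

Internal axial forces (sectioning from the free end, tension +): N_CD = 12.3 kN, N_BC = -25.8 kN, N_AB = -25.8 kN.
A_AB = 180.8 mm².
A_BC = 351.2 mm².
A_CD = 533.6 mm².
δ_AB = -25800·202/(180.8·90900) = -0.3171 mm
δ_BC = -25800·762/(351.2·90900) = -0.6159 mm
δ_CD = 12300·545/(533.6·90900) = 0.1382 mm
δ = Σδ_i = -0.7948 mm.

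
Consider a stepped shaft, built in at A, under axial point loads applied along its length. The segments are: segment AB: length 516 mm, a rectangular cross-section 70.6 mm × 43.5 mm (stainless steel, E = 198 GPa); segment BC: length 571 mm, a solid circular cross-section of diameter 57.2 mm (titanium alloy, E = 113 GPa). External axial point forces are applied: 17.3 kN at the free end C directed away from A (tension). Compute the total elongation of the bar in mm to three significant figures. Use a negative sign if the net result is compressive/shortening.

Internal axial forces (sectioning from the free end, tension +): N_BC = 17.3 kN, N_AB = 17.3 kN.
A_AB = 3071 mm².
A_BC = 2570 mm².
δ_AB = 17300·516/(3071·198000) = 0.01468 mm
δ_BC = 17300·571/(2570·113000) = 0.03402 mm
δ = Σδ_i = 0.0487 mm.

0.0487 mm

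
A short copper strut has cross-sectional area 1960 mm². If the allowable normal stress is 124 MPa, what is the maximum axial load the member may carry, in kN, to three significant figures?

243 kN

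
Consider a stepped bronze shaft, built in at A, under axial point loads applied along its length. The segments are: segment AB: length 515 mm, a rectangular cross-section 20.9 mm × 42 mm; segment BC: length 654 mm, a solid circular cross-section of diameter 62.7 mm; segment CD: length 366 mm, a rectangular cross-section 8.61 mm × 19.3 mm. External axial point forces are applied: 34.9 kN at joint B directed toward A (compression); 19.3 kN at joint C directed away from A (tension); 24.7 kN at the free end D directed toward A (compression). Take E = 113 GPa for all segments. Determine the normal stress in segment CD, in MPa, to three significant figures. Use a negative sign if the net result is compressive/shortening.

-149 MPa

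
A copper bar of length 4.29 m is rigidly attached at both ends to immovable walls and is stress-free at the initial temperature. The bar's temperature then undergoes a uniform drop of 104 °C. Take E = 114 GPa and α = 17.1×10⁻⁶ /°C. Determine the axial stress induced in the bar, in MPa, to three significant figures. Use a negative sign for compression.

203 MPa

Free thermal expansion αLΔT = 17.1e-6 · 4290 · -104 = -7.629 mm.
The walls impose strain ε = −(-7.629)/4290 = 1.7784e-03; σ = Eε = 114000 · 1.7784e-03 = 202.7 MPa.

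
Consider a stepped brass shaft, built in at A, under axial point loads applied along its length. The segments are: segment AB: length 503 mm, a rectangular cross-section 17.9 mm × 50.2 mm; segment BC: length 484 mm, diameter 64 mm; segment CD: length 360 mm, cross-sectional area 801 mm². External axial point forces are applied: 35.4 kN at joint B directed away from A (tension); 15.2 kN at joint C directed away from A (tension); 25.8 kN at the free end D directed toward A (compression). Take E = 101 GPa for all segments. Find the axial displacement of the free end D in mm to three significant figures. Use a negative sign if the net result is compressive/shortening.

0.00685 mm

Internal axial forces (sectioning from the free end, tension +): N_CD = -25.8 kN, N_BC = -10.6 kN, N_AB = 24.8 kN.
A_AB = 898.6 mm².
A_BC = 3217 mm².
δ_AB = 24800·503/(898.6·101000) = 0.1374 mm
δ_BC = -10600·484/(3217·101000) = -0.01579 mm
δ_CD = -25800·360/(801·101000) = -0.1148 mm
δ = Σδ_i = 0.006852 mm.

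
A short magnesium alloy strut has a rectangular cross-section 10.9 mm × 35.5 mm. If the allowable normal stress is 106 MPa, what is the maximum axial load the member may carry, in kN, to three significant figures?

41.0 kN

A = 386.9 mm².
P_max = σ_allow · A = 106 · 386.9 = 41020 N = 41.02 kN.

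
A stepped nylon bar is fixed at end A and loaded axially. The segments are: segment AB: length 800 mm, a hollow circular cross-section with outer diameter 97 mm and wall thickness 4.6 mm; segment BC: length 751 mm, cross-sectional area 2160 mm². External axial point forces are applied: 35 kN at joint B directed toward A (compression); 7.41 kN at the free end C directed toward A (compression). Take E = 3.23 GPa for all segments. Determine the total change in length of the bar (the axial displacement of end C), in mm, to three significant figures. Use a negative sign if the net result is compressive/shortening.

Internal axial forces (sectioning from the free end, tension +): N_BC = -7.41 kN, N_AB = -42.41 kN.
A_AB = 1335 mm².
δ_AB = -42410·800/(1335·3230) = -7.866 mm
δ_BC = -7410·751/(2160·3230) = -0.7976 mm
δ = Σδ_i = -8.664 mm.

-8.66 mm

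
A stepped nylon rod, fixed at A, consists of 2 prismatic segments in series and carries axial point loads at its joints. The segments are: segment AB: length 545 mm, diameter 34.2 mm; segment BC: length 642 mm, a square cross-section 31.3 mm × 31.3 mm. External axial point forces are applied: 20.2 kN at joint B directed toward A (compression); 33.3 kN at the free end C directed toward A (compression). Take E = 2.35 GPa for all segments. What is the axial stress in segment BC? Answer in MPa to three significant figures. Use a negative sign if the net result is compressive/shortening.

Internal axial forces (sectioning from the free end, tension +): N_BC = -33.3 kN, N_AB = -53.5 kN.
A_BC = 979.7 mm².
σ_BC = N_BC/A_BC = -33300/979.7 = -33.99 MPa.

-34.0 MPa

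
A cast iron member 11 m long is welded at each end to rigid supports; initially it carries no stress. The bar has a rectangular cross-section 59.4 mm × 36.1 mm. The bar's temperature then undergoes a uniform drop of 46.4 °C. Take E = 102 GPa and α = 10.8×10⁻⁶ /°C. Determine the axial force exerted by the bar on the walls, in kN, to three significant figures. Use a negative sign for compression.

110 kN

Free thermal expansion αLΔT = 10.8e-6 · 11000 · -46.4 = -5.512 mm.
The walls impose strain ε = −(-5.512)/11000 = 5.0112e-04; σ = Eε = 102000 · 5.0112e-04 = 51.11 MPa.
Wall reaction R = σ·A = 51.11·2144 = 109600 N = 109.6 kN.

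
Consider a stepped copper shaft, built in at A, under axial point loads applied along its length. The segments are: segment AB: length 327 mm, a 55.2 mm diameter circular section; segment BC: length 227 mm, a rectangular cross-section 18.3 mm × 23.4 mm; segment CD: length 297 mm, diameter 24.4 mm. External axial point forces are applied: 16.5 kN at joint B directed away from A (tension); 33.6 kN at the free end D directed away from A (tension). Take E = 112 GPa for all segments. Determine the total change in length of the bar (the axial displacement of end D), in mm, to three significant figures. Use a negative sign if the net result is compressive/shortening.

0.411 mm

Internal axial forces (sectioning from the free end, tension +): N_CD = 33.6 kN, N_BC = 33.6 kN, N_AB = 50.1 kN.
A_AB = 2393 mm².
A_BC = 428.2 mm².
A_CD = 467.6 mm².
δ_AB = 50100·327/(2393·112000) = 0.06112 mm
δ_BC = 33600·227/(428.2·112000) = 0.159 mm
δ_CD = 33600·297/(467.6·112000) = 0.1905 mm
δ = Σδ_i = 0.4107 mm.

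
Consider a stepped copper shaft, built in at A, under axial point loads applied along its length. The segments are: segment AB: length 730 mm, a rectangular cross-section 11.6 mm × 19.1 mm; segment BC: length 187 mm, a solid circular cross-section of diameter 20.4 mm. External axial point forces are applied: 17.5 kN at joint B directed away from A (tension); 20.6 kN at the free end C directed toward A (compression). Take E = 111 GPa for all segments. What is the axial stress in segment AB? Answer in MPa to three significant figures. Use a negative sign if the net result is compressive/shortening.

Internal axial forces (sectioning from the free end, tension +): N_BC = -20.6 kN, N_AB = -3.1 kN.
A_AB = 221.6 mm².
σ_AB = N_AB/A_AB = -3100/221.6 = -13.99 MPa.

-14.0 MPa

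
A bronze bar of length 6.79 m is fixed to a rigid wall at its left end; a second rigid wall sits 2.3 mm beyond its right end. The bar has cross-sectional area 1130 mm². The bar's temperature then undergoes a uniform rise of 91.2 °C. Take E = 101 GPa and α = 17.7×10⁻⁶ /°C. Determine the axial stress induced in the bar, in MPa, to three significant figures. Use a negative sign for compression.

-129 MPa

Free thermal expansion αLΔT = 17.7e-6 · 6790 · 91.2 = 10.96 mm.
The walls engage after the gap closes; constrained expansion = 10.96 − 2.3 = 8.661 mm.
The walls impose strain ε = −(8.661)/6790 = -1.2755e-03; σ = Eε = 101000 · -1.2755e-03 = -128.8 MPa.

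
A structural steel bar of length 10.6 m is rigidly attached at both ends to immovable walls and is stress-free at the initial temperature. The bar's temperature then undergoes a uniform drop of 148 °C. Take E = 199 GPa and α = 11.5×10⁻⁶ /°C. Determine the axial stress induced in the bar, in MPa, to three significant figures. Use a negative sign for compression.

339 MPa

Free thermal expansion αLΔT = 11.5e-6 · 10600 · -148 = -18.04 mm.
The walls impose strain ε = −(-18.04)/10600 = 1.7020e-03; σ = Eε = 199000 · 1.7020e-03 = 338.7 MPa.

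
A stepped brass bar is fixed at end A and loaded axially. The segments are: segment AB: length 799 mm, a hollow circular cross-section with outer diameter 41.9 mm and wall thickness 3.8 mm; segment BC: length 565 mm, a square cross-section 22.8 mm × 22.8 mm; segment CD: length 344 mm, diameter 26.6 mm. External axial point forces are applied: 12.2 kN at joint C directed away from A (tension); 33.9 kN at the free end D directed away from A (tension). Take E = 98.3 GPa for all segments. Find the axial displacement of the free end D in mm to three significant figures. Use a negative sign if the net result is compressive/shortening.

Internal axial forces (sectioning from the free end, tension +): N_CD = 33.9 kN, N_BC = 46.1 kN, N_AB = 46.1 kN.
A_AB = 454.8 mm².
A_BC = 519.8 mm².
A_CD = 555.7 mm².
δ_AB = 46100·799/(454.8·98300) = 0.8238 mm
δ_BC = 46100·565/(519.8·98300) = 0.5097 mm
δ_CD = 33900·344/(555.7·98300) = 0.2135 mm
δ = Σδ_i = 1.547 mm.

1.55 mm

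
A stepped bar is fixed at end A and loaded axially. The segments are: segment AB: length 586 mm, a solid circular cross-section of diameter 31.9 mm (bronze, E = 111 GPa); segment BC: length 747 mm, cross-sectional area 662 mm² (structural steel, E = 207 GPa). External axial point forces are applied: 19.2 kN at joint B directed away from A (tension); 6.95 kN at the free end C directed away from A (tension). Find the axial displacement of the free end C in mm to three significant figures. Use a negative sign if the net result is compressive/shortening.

Internal axial forces (sectioning from the free end, tension +): N_BC = 6.95 kN, N_AB = 26.15 kN.
A_AB = 799.2 mm².
δ_AB = 26150·586/(799.2·111000) = 0.1727 mm
δ_BC = 6950·747/(662·207000) = 0.03789 mm
δ = Σδ_i = 0.2106 mm.

0.211 mm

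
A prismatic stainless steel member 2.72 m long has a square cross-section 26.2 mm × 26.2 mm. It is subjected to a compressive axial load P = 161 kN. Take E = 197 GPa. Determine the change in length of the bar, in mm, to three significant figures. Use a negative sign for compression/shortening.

A = 686.4 mm².
δ_mech = NL/(AE) = -161000·2720/(686.4·197000) = -3.238 mm.

-3.24 mm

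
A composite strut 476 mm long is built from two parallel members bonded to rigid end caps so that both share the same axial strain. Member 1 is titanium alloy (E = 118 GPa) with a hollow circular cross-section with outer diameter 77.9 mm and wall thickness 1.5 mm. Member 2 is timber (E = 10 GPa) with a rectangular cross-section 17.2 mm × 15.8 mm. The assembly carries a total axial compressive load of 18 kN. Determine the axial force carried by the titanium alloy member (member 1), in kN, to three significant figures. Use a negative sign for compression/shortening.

-16.9 kN

A_1 = 360 mm².
A_2 = 271.8 mm².
Equal strain + equilibrium ⇒ each member carries load in proportion to AE: A₁E₁ = 42480000 N, A₂E₂ = 2718000 N, ΣAE = 45200000 N.
F₁ = P·A₁E₁/ΣAE = -18000·42480000/45200000 = -16920 N.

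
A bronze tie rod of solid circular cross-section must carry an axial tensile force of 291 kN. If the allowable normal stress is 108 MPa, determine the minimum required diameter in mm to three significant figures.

Required area A ≥ P/σ_allow = 291000/108 = 2694 mm².
For a solid circular section, d ≥ √(4A/π) = 58.57 mm.

58.6 mm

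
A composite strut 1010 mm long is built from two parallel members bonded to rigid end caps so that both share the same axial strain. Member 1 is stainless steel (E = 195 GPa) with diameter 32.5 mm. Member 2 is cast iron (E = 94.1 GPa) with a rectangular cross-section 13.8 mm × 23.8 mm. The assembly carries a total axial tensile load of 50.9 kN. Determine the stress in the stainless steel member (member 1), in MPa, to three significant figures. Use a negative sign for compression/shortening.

A_1 = 829.6 mm².
A_2 = 328.4 mm².
Equal strain + equilibrium ⇒ each member carries load in proportion to AE: A₁E₁ = 161800000 N, A₂E₂ = 30910000 N, ΣAE = 192700000 N.
σ₁ = P·E₁/ΣAE = 50900·195000/192700000 = 51.51 MPa.

51.5 MPa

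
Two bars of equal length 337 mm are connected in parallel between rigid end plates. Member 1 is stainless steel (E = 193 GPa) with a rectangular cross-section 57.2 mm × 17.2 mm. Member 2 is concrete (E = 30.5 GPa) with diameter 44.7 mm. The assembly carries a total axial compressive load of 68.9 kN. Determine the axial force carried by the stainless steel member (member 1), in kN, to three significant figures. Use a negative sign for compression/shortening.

-55.0 kN

A_1 = 983.8 mm².
A_2 = 1569 mm².
Equal strain + equilibrium ⇒ each member carries load in proportion to AE: A₁E₁ = 189900000 N, A₂E₂ = 47860000 N, ΣAE = 237700000 N.
F₁ = P·A₁E₁/ΣAE = -68900·189900000/237700000 = -55030 N.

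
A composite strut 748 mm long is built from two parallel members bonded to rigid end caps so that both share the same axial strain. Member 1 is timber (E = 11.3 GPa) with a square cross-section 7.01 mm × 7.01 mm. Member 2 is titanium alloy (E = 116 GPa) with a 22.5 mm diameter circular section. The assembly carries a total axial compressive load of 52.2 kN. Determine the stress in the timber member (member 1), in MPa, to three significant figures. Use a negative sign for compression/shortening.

-12.6 MPa

A_1 = 49.14 mm².
A_2 = 397.6 mm².
Equal strain + equilibrium ⇒ each member carries load in proportion to AE: A₁E₁ = 555300 N, A₂E₂ = 46120000 N, ΣAE = 46680000 N.
σ₁ = P·E₁/ΣAE = -52200·11300/46680000 = -12.64 MPa.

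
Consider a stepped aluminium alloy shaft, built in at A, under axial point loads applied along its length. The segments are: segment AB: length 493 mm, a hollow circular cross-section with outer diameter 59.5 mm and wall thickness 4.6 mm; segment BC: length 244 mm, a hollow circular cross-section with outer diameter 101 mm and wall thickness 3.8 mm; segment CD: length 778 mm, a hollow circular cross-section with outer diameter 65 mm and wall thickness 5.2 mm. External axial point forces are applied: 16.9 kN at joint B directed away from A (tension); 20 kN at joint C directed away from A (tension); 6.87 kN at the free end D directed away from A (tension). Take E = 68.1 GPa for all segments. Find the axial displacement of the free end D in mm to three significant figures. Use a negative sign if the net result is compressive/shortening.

Internal axial forces (sectioning from the free end, tension +): N_CD = 6.87 kN, N_BC = 26.87 kN, N_AB = 43.77 kN.
A_AB = 793.4 mm².
A_BC = 1160 mm².
A_CD = 976.9 mm².
δ_AB = 43770·493/(793.4·68100) = 0.3994 mm
δ_BC = 26870·244/(1160·68100) = 0.08297 mm
δ_CD = 6870·778/(976.9·68100) = 0.08034 mm
δ = Σδ_i = 0.5627 mm.

0.563 mm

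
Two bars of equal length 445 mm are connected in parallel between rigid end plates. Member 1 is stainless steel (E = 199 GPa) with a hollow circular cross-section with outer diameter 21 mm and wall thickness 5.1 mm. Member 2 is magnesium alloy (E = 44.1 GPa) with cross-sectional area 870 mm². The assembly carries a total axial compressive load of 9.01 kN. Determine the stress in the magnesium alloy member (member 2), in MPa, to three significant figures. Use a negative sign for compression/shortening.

-4.46 MPa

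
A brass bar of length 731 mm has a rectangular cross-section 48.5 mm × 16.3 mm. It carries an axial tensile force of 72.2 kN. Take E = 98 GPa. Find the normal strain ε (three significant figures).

A = 790.6 mm².
σ = N/A = 91.33 MPa; ε = σ/E = 91.33/98000 = 9.319e-04.

9.32e-04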